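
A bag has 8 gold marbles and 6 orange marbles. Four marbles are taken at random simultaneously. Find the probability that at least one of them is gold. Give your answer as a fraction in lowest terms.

986/1001

Use the complement: P(at least one gold) = 1 − P(no gold).
P(none) = C(6,4)/C(14,4) = 15/1001.
So P = 1 − 15/1001 = 986/1001 ≈ 0.9850.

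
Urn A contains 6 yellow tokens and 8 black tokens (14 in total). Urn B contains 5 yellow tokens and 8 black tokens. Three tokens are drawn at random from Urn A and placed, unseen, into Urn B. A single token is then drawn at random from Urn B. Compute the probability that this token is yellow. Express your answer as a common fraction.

11/28

Condition on how many of the transferred tokens are yellow (from Urn A: 6 yellow of 14; then Urn B has 16 total).
  0 yellow: C(6,0)C(8,3)/C(14,3) = 2/13; then P = 5/16
  1 yellow: C(6,1)C(8,2)/C(14,3) = 6/13; then P = 6/16
  2 yellow: C(6,2)C(8,1)/C(14,3) = 30/91; then P = 7/16
  3 yellow: C(6,3)C(8,0)/C(14,3) = 5/91; then P = 8/16
P(yellow from Urn B) = 11/28 ≈ 0.3929.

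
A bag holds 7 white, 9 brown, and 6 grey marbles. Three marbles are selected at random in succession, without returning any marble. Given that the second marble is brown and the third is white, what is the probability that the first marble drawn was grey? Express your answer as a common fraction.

P(first=grey and the second marble is brown and the third is white) = (6/22)·(9/21)·(7/20) = 9/220.
P(E) = Σ over first color = 9/220 + 3/55 + 9/220 = 3/22.
By Bayes, P(first=grey | E) = 9/220 / 3/22 = 3/10 ≈ 0.3000.

3/10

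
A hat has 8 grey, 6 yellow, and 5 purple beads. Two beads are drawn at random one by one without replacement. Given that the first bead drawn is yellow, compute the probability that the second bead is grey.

4/9

After removing 1 yellow, the hat has 8 grey out of 18 remaining.
P(second is grey | given) = 8/18 = 4/9 ≈ 0.4444.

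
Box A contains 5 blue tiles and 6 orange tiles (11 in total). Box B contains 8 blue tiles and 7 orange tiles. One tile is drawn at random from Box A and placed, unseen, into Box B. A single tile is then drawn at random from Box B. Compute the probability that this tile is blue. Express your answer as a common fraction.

Condition on how many of the transferred tiles are blue (from Box A: 5 blue of 11; then Box B has 16 total).
  0 blue: C(5,0)C(6,1)/C(11,1) = 6/11; then P = 8/16
  1 blue: C(5,1)C(6,0)/C(11,1) = 5/11; then P = 9/16
P(blue from Box B) = 93/176 ≈ 0.5284.

93/176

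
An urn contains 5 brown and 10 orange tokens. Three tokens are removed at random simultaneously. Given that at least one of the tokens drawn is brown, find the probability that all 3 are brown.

P(all 3 brown) = C(5,3)/C(15,3) = 2/91; P(at least one brown) = 1 − C(10,3)/C(15,3) = 67/91.
Since 'all 3 brown' ⊆ 'at least one brown', P(all 3 | at least one) = 2/91 / 67/91 = 2/67 ≈ 0.0299.

2/67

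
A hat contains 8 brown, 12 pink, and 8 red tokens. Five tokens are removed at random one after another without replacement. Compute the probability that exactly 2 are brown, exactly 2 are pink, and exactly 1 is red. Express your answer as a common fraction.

Unordered draws without replacement: count favorable combinations over C(28,5).
Favorable = C(8,2) · C(12,2) · C(8,1) = 14784; total = C(28,5) = 98280.
P = 14784/98280 = 88/585 ≈ 0.1504.

88/585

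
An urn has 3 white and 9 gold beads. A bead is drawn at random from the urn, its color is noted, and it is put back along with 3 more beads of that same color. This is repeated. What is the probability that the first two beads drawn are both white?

1/10

After a white draw the urn holds 6 white out of 15.
P = (3/12)·(6/15) = 1/10 ≈ 0.1000.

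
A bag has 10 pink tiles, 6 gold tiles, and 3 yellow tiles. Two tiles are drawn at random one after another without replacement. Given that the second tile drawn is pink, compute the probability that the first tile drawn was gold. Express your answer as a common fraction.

1/3

P(first=gold and the second tile drawn is pink) = (6/19)·(10/18) = 10/57.
P(the second tile drawn is pink) = Σ over first color = 5/19 + 10/57 + 5/57 = 10/19.
By Bayes, P(first=gold | the second tile drawn is pink) = 10/57 / 10/19 = 1/3 ≈ 0.3333.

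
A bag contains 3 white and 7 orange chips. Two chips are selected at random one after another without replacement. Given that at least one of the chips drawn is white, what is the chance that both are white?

1/8

P(both white) = C(3,2)/C(10,2) = 1/15; P(at least one white) = 1 − C(7,2)/C(10,2) = 8/15.
Since 'both white' ⊆ 'at least one white', P(both | at least one) = 1/15 / 8/15 = 1/8 ≈ 0.1250.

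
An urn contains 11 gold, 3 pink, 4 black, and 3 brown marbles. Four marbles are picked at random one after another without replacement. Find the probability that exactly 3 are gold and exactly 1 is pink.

Unordered draws without replacement: count favorable combinations over C(21,4).
Favorable = C(11,3) · C(3,1) · C(4,0) · C(3,0) = 495; total = C(21,4) = 5985.
P = 495/5985 = 11/133 ≈ 0.0827.

11/133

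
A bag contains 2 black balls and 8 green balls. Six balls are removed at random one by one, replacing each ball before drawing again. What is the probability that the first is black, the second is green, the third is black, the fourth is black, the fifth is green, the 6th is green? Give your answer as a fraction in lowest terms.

Multiply the conditional probability of each draw in order, with replacement (the composition resets each draw).
P = (2/10) · (8/10) · (2/10) · (2/10) · (8/10) · (8/10) = 64/15625 ≈ 0.0041.

64/15625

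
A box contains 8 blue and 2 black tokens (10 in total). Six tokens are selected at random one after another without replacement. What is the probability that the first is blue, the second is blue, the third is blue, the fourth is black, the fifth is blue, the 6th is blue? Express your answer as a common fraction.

Multiply the conditional probability of each draw in order, without replacement, so each draw removes one from its color and from the total.
P = (8/10) · (7/9) · (6/8) · (2/7) · (5/6) · (4/5) = 4/45 ≈ 0.0889.

4/45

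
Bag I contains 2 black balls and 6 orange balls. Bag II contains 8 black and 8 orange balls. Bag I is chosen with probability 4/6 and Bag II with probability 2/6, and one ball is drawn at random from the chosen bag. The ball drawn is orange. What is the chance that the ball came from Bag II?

1/4

P(orange | Bag I) = 3/4; P(orange | Bag II) = 1/2.
P(orange) = 2/3·3/4 + 1/3·1/2 = 2/3.
By Bayes' rule, P(Bag II | orange) = 1/6 / 2/3 = 1/4 ≈ 0.2500.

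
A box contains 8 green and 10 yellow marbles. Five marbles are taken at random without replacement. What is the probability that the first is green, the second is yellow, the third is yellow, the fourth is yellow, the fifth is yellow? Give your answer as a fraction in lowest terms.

Multiply the conditional probability of each draw in order, without replacement, so each draw removes one from its color and from the total.
P = (8/18) · (10/17) · (9/16) · (8/15) · (7/14) = 2/51 ≈ 0.0392.

2/51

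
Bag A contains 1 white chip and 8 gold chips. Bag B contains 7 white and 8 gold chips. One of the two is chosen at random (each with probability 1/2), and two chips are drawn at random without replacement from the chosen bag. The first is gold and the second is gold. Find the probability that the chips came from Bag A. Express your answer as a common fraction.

35/47

P(E | Bag A) = 7/9; P(E | Bag B) = 4/15.
P(E) = 1/2·7/9 + 1/2·4/15 = 47/90.
By Bayes' rule, P(Bag A | E) = 7/18 / 47/90 = 35/47 ≈ 0.7447.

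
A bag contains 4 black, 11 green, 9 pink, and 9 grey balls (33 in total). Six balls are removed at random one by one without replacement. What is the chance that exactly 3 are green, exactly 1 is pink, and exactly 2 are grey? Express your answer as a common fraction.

1215/25172

Unordered draws without replacement: count favorable combinations over C(33,6).
Favorable = C(4,0) · C(11,3) · C(9,1) · C(9,2) = 53460; total = C(33,6) = 1107568.
P = 53460/1107568 = 1215/25172 ≈ 0.0483.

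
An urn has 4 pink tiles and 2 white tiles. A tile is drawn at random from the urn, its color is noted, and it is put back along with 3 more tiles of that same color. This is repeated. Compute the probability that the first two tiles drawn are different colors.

Either pink then white, or white then pink; after the first draw the total is 9.
P = (4/6)·(2/9) + (2/6)·(4/9) = 8/27 ≈ 0.2963.

8/27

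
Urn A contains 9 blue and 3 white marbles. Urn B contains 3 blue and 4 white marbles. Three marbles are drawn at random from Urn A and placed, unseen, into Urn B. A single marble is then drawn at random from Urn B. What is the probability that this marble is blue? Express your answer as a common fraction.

Condition on how many of the transferred marbles are blue (from Urn A: 9 blue of 12; then Urn B has 10 total).
  0 blue: C(9,0)C(3,3)/C(12,3) = 1/220; then P = 3/10
  1 blue: C(9,1)C(3,2)/C(12,3) = 27/220; then P = 4/10
  2 blue: C(9,2)C(3,1)/C(12,3) = 27/55; then P = 5/10
  3 blue: C(9,3)C(3,0)/C(12,3) = 21/55; then P = 6/10
P(blue from Urn B) = 21/40 ≈ 0.5250.

21/40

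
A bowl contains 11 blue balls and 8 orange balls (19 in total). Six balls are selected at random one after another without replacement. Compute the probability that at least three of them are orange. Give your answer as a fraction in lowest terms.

Sum the hypergeometric tail for j = 3,…,6 orange balls.
Favorable = C(8,3)·C(11,3) + C(8,4)·C(11,2) + C(8,5)·C(11,1) + C(8,6)·C(11,0) = 13734; total = C(19,6) = 27132.
P = 13734/27132 = 327/646 ≈ 0.5062.

327/646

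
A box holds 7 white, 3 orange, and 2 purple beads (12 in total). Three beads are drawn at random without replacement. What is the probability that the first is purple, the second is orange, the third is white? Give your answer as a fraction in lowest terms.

7/220

Multiply the conditional probability of each draw in order, without replacement, so each draw removes one from its color and from the total.
P = (2/12) · (3/11) · (7/10) = 7/220 ≈ 0.0318.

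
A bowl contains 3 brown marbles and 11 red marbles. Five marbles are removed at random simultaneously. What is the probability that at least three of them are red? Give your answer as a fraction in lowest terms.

Sum the hypergeometric tail for j = 3,…,5 red marbles.
Favorable = C(11,3)·C(3,2) + C(11,4)·C(3,1) + C(11,5)·C(3,0) = 1947; total = C(14,5) = 2002.
P = 1947/2002 = 177/182 ≈ 0.9725.

177/182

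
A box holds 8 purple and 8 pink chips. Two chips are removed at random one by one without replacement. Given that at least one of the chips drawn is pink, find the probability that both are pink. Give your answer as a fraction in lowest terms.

P(both pink) = C(8,2)/C(16,2) = 7/30; P(at least one pink) = 1 − C(8,2)/C(16,2) = 23/30.
Since 'both pink' ⊆ 'at least one pink', P(both | at least one) = 7/30 / 23/30 = 7/23 ≈ 0.3043.

7/23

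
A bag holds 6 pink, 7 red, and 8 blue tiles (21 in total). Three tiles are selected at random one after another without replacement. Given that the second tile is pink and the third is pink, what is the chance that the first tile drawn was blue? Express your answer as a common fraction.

8/19

P(first=blue and the second tile is pink and the third is pink) = (8/21)·(6/20)·(5/19) = 4/133.
P(E) = Σ over first color = 2/133 + 1/38 + 4/133 = 1/14.
By Bayes, P(first=blue | E) = 4/133 / 1/14 = 8/19 ≈ 0.4211.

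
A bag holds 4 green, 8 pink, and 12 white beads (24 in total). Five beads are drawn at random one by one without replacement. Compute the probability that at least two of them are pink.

421/759

Sum the hypergeometric tail for j = 2,…,5 pink beads.
Favorable = C(8,2)·C(16,3) + C(8,3)·C(16,2) + C(8,4)·C(16,1) + C(8,5)·C(16,0) = 23576; total = C(24,5) = 42504.
P = 23576/42504 = 421/759 ≈ 0.5547.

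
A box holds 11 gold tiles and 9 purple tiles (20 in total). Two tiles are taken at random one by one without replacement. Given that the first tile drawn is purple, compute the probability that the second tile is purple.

After removing 1 purple, the box has 8 purple out of 19 remaining.
P(second is purple | given) = 8/19 ≈ 0.4211.

8/19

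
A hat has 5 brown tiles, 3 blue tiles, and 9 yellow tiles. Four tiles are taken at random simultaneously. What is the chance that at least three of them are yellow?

57/170

Sum the hypergeometric tail for j = 3,…,4 yellow tiles.
Favorable = C(9,3)·C(8,1) + C(9,4)·C(8,0) = 798; total = C(17,4) = 2380.
P = 798/2380 = 57/170 ≈ 0.3353.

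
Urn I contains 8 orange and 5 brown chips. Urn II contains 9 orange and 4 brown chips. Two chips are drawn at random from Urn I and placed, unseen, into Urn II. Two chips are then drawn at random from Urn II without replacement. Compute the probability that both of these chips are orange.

Condition on how many of the transferred chips are orange (from Urn I: 8 orange of 13; then Urn II has 15 total).
  0 orange: C(8,0)C(5,2)/C(13,2) = 5/39; then P = C(9,2)/C(15,2) = 12/35
  1 orange: C(8,1)C(5,1)/C(13,2) = 20/39; then P = C(10,2)/C(15,2) = 3/7
  2 orange: C(8,2)C(5,0)/C(13,2) = 14/39; then P = C(11,2)/C(15,2) = 11/21
P(both orange) = 370/819 ≈ 0.4518.

370/819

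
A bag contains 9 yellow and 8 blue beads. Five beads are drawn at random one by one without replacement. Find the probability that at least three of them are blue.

Sum the hypergeometric tail for j = 3,…,5 blue beads.
Favorable = C(8,3)·C(9,2) + C(8,4)·C(9,1) + C(8,5)·C(9,0) = 2702; total = C(17,5) = 6188.
P = 2702/6188 = 193/442 ≈ 0.4367.

193/442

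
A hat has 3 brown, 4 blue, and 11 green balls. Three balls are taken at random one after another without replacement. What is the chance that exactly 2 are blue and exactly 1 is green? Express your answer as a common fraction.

Unordered draws without replacement: count favorable combinations over C(18,3).
Favorable = C(3,0) · C(4,2) · C(11,1) = 66; total = C(18,3) = 816.
P = 66/816 = 11/136 ≈ 0.0809.

11/136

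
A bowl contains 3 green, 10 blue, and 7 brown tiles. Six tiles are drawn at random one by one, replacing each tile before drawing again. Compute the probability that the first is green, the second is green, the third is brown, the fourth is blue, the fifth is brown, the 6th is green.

Multiply the conditional probability of each draw in order, with replacement (the composition resets each draw).
P = (3/20) · (3/20) · (7/20) · (10/20) · (7/20) · (3/20) = 1323/6400000 ≈ 0.0002.

1323/6400000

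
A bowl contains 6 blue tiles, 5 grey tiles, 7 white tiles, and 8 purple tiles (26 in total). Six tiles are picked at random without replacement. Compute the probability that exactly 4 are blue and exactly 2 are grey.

15/23023

Unordered draws without replacement: count favorable combinations over C(26,6).
Favorable = C(6,4) · C(5,2) · C(7,0) · C(8,0) = 150; total = C(26,6) = 230230.
P = 150/230230 = 15/23023 ≈ 0.0007.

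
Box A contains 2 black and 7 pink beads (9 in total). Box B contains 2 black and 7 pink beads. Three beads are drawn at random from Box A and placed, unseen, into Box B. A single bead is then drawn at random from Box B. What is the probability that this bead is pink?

7/9

Condition on how many of the transferred beads are pink (from Box A: 7 pink of 9; then Box B has 12 total).
  1 pink: C(7,1)C(2,2)/C(9,3) = 1/12; then P = 8/12
  2 pink: C(7,2)C(2,1)/C(9,3) = 1/2; then P = 9/12
  3 pink: C(7,3)C(2,0)/C(9,3) = 5/12; then P = 10/12
P(pink from Box B) = 7/9 ≈ 0.7778.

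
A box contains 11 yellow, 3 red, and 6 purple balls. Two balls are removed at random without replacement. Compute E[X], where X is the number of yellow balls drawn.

11/10

By linearity of expectation, E[X] = Σ P(draw i is yellow); by symmetry each draw (even without replacement) has P(yellow) = 11/20.
E[X] = 2 · 11/20 = 11/10 ≈ 1.1000.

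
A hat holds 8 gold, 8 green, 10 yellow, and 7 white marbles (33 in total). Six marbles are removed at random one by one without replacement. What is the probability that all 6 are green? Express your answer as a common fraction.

1/39556

Unordered draws without replacement: count favorable combinations over C(33,6).
Favorable = C(8,0) · C(8,6) · C(10,0) · C(7,0) = 28; total = C(33,6) = 1107568.
P = 28/1107568 = 1/39556 ≈ 0.0000.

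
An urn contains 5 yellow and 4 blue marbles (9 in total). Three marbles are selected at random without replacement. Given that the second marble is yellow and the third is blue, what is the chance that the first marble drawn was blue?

3/7

P(first=blue and the second marble is yellow and the third is blue) = (4/9)·(5/8)·(3/7) = 5/42.
P(E) = Σ over first color = 10/63 + 5/42 = 5/18.
By Bayes, P(first=blue | E) = 5/42 / 5/18 = 3/7 ≈ 0.4286.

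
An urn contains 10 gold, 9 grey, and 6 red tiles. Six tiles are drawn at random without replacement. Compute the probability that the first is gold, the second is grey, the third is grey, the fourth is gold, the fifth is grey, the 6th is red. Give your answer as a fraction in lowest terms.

Multiply the conditional probability of each draw in order, without replacement, so each draw removes one from its color and from the total.
P = (10/25) · (9/24) · (8/23) · (9/22) · (7/21) · (6/20) = 27/12650 ≈ 0.0021.

27/12650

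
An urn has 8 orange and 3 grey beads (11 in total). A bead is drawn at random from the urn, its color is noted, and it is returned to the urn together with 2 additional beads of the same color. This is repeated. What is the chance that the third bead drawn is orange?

8/11

Sum over the four possibilities for the first two draws (orange/not-orange each), tracking how the orange count and total change by +2 per draw.
P(third is orange) = 8/11 ≈ 0.7273. (In a Pólya urn every draw has the same marginal probability 8/11.)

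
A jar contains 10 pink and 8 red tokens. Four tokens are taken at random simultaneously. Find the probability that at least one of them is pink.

299/306

Use the complement: P(at least one pink) = 1 − P(no pink).
P(none) = C(8,4)/C(18,4) = 70/3060.
So P = 1 − 70/3060 = 299/306 ≈ 0.9771.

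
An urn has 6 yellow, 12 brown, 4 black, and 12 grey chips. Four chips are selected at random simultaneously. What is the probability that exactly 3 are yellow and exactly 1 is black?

10/5797

Unordered draws without replacement: count favorable combinations over C(34,4).
Favorable = C(6,3) · C(12,0) · C(4,1) · C(12,0) = 80; total = C(34,4) = 46376.
P = 80/46376 = 10/5797 ≈ 0.0017.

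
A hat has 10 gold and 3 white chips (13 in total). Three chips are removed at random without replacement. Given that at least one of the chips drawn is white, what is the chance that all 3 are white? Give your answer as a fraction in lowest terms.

P(all 3 white) = C(3,3)/C(13,3) = 1/286; P(at least one white) = 1 − C(10,3)/C(13,3) = 83/143.
Since 'all 3 white' ⊆ 'at least one white', P(all 3 | at least one) = 1/286 / 83/143 = 1/166 ≈ 0.0060.

1/166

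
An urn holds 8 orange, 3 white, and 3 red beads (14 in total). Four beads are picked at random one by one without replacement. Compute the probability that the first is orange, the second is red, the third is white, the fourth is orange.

Multiply the conditional probability of each draw in order, without replacement, so each draw removes one from its color and from the total.
P = (8/14) · (3/13) · (3/12) · (7/11) = 3/143 ≈ 0.0210.

3/143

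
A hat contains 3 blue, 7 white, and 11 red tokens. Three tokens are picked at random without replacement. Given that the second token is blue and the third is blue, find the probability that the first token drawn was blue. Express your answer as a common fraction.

1/19

P(first=blue and the second token is blue and the third is blue) = (3/21)·(2/20)·(1/19) = 1/1330.
P(E) = Σ over first color = 1/1330 + 1/190 + 11/1330 = 1/70.
By Bayes, P(first=blue | E) = 1/1330 / 1/70 = 1/19 ≈ 0.0526.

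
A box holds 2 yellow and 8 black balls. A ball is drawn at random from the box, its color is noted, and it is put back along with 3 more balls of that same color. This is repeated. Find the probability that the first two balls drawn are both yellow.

1/13

After a yellow draw the box holds 5 yellow out of 13.
P = (2/10)·(5/13) = 1/13 ≈ 0.0769.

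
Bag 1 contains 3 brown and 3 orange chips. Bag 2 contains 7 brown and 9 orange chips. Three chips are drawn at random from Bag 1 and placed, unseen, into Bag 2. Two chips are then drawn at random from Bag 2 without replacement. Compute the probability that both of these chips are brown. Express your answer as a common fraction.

Condition on how many of the transferred chips are brown (from Bag 1: 3 brown of 6; then Bag 2 has 19 total).
  0 brown: C(3,0)C(3,3)/C(6,3) = 1/20; then P = C(7,2)/C(19,2) = 7/57
  1 brown: C(3,1)C(3,2)/C(6,3) = 9/20; then P = C(8,2)/C(19,2) = 28/171
  2 brown: C(3,2)C(3,1)/C(6,3) = 9/20; then P = C(9,2)/C(19,2) = 4/19
  3 brown: C(3,3)C(3,0)/C(6,3) = 1/20; then P = C(10,2)/C(19,2) = 5/19
P(both brown) = 107/570 ≈ 0.1877.

107/570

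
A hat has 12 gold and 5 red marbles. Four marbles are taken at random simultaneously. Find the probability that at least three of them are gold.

319/476

Sum the hypergeometric tail for j = 3,…,4 gold marbles.
Favorable = C(12,3)·C(5,1) + C(12,4)·C(5,0) = 1595; total = C(17,4) = 2380.
P = 1595/2380 = 319/476 ≈ 0.6702.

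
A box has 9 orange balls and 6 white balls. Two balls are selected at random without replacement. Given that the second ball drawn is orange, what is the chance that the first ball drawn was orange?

P(first=orange and the second ball drawn is orange) = (9/15)·(8/14) = 12/35.
P(the second ball drawn is orange) = Σ over first color = 12/35 + 9/35 = 3/5.
By Bayes, P(first=orange | the second ball drawn is orange) = 12/35 / 3/5 = 4/7 ≈ 0.5714.

4/7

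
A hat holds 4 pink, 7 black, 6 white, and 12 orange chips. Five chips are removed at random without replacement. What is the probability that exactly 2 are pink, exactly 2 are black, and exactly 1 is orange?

Unordered draws without replacement: count favorable combinations over C(29,5).
Favorable = C(4,2) · C(7,2) · C(6,0) · C(12,1) = 1512; total = C(29,5) = 118755.
P = 1512/118755 = 24/1885 ≈ 0.0127.

24/1885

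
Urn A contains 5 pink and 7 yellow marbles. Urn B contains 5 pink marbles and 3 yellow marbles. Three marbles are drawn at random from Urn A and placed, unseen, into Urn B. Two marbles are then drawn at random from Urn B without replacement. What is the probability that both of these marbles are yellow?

Condition on how many of the transferred marbles are yellow (from Urn A: 7 yellow of 12; then Urn B has 11 total).
  0 yellow: C(7,0)C(5,3)/C(12,3) = 1/22; then P = C(3,2)/C(11,2) = 3/55
  1 yellow: C(7,1)C(5,2)/C(12,3) = 7/22; then P = C(4,2)/C(11,2) = 6/55
  2 yellow: C(7,2)C(5,1)/C(12,3) = 21/44; then P = C(5,2)/C(11,2) = 2/11
  3 yellow: C(7,3)C(5,0)/C(12,3) = 7/44; then P = C(6,2)/C(11,2) = 3/11
P(both yellow) = 81/484 ≈ 0.1674.

81/484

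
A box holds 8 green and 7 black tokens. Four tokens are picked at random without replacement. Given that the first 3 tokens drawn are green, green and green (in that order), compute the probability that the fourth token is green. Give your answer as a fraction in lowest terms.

5/12

After removing 3 green, the box has 5 green out of 12 remaining.
P(fourth is green | given) = 5/12 ≈ 0.4167.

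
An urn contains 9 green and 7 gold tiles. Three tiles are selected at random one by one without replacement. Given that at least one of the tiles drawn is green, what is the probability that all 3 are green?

4/25

P(all 3 green) = C(9,3)/C(16,3) = 3/20; P(at least one green) = 1 − C(7,3)/C(16,3) = 15/16.
Since 'all 3 green' ⊆ 'at least one green', P(all 3 | at least one) = 3/20 / 15/16 = 4/25 ≈ 0.1600.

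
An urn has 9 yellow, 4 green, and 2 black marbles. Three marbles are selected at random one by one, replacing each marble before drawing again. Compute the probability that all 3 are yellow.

27/125

Multiply the conditional probability of each draw in order, with replacement (the composition resets each draw).
P = (9/15) · (9/15) · (9/15) = 27/125 ≈ 0.2160.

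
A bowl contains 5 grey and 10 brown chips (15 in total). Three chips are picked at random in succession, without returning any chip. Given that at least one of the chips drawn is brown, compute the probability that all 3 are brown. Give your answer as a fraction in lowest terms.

P(all 3 brown) = C(10,3)/C(15,3) = 24/91; P(at least one brown) = 1 − C(5,3)/C(15,3) = 89/91.
Since 'all 3 brown' ⊆ 'at least one brown', P(all 3 | at least one) = 24/91 / 89/91 = 24/89 ≈ 0.2697.

24/89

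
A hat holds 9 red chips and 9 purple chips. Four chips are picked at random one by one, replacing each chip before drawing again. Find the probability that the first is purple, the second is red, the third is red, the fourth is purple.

1/16

Multiply the conditional probability of each draw in order, with replacement (the composition resets each draw).
P = (9/18) · (9/18) · (9/18) · (9/18) = 1/16 ≈ 0.0625.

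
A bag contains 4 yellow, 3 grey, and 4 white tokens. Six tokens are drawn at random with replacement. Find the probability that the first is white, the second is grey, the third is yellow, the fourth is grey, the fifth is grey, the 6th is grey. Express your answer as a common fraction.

Multiply the conditional probability of each draw in order, with replacement (the composition resets each draw).
P = (4/11) · (3/11) · (4/11) · (3/11) · (3/11) · (3/11) = 1296/1771561 ≈ 0.0007.

1296/1771561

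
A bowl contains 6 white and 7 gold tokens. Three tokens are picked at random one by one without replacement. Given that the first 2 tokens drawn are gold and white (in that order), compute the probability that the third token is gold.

6/11

After removing 1 white, 1 gold, the bowl has 6 gold out of 11 remaining.
P(third is gold | given) = 6/11 ≈ 0.5455.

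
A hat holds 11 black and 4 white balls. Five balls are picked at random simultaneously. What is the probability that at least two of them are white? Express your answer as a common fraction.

37/91

Sum the hypergeometric tail for j = 2,…,4 white balls.
Favorable = C(4,2)·C(11,3) + C(4,3)·C(11,2) + C(4,4)·C(11,1) = 1221; total = C(15,5) = 3003.
P = 1221/3003 = 37/91 ≈ 0.4066.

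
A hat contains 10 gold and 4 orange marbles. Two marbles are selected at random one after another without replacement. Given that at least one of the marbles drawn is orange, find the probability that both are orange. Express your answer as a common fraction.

P(both orange) = C(4,2)/C(14,2) = 6/91; P(at least one orange) = 1 − C(10,2)/C(14,2) = 46/91.
Since 'both orange' ⊆ 'at least one orange', P(both | at least one) = 6/91 / 46/91 = 3/23 ≈ 0.1304.

3/23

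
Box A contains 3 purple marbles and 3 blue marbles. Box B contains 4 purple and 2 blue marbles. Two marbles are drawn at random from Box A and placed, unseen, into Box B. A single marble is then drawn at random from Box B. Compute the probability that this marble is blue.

Condition on how many of the transferred marbles are blue (from Box A: 3 blue of 6; then Box B has 8 total).
  0 blue: C(3,0)C(3,2)/C(6,2) = 1/5; then P = 2/8
  1 blue: C(3,1)C(3,1)/C(6,2) = 3/5; then P = 3/8
  2 blue: C(3,2)C(3,0)/C(6,2) = 1/5; then P = 4/8
P(blue from Box B) = 3/8 ≈ 0.3750.

3/8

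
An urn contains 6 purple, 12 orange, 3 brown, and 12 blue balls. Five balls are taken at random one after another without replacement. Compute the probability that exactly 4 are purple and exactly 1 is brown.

15/79112

Unordered draws without replacement: count favorable combinations over C(33,5).
Favorable = C(6,4) · C(12,0) · C(3,1) · C(12,0) = 45; total = C(33,5) = 237336.
P = 45/237336 = 15/79112 ≈ 0.0002.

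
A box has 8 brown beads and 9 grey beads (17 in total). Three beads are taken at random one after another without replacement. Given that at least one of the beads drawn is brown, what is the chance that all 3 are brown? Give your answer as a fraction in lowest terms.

14/149

P(all 3 brown) = C(8,3)/C(17,3) = 7/85; P(at least one brown) = 1 − C(9,3)/C(17,3) = 149/170.
Since 'all 3 brown' ⊆ 'at least one brown', P(all 3 | at least one) = 7/85 / 149/170 = 14/149 ≈ 0.0940.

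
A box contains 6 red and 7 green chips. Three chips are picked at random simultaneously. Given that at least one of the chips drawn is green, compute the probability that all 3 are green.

5/38

P(all 3 green) = C(7,3)/C(13,3) = 35/286; P(at least one green) = 1 − C(6,3)/C(13,3) = 133/143.
Since 'all 3 green' ⊆ 'at least one green', P(all 3 | at least one) = 35/286 / 133/143 = 5/38 ≈ 0.1316.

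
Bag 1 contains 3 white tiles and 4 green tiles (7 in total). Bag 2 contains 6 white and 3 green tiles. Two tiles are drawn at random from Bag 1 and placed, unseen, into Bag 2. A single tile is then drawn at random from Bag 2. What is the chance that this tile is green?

Condition on how many of the transferred tiles are green (from Bag 1: 4 green of 7; then Bag 2 has 11 total).
  0 green: C(4,0)C(3,2)/C(7,2) = 1/7; then P = 3/11
  1 green: C(4,1)C(3,1)/C(7,2) = 4/7; then P = 4/11
  2 green: C(4,2)C(3,0)/C(7,2) = 2/7; then P = 5/11
P(green from Bag 2) = 29/77 ≈ 0.3766.

29/77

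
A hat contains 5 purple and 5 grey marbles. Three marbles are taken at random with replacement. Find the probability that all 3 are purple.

1/8

Multiply the conditional probability of each draw in order, with replacement (the composition resets each draw).
P = (5/10) · (5/10) · (5/10) = 1/8 ≈ 0.1250.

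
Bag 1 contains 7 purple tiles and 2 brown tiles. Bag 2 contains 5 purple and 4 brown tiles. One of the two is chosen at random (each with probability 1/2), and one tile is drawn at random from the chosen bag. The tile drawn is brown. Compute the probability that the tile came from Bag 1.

1/3

P(brown | Bag 1) = 2/9; P(brown | Bag 2) = 4/9.
P(brown) = 1/2·2/9 + 1/2·4/9 = 1/3.
By Bayes' rule, P(Bag 1 | brown) = 1/9 / 1/3 = 1/3 ≈ 0.3333.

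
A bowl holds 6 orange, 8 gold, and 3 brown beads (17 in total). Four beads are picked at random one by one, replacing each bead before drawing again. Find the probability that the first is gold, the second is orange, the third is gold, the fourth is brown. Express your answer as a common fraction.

1152/83521

Multiply the conditional probability of each draw in order, with replacement (the composition resets each draw).
P = (8/17) · (6/17) · (8/17) · (3/17) = 1152/83521 ≈ 0.0138.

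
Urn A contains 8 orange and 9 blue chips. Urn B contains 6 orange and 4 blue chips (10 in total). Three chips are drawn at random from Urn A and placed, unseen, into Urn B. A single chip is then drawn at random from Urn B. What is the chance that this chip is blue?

Condition on how many of the transferred chips are blue (from Urn A: 9 blue of 17; then Urn B has 13 total).
  0 blue: C(9,0)C(8,3)/C(17,3) = 7/85; then P = 4/13
  1 blue: C(9,1)C(8,2)/C(17,3) = 63/170; then P = 5/13
  2 blue: C(9,2)C(8,1)/C(17,3) = 36/85; then P = 6/13
  3 blue: C(9,3)C(8,0)/C(17,3) = 21/170; then P = 7/13
P(blue from Urn B) = 95/221 ≈ 0.4299.

95/221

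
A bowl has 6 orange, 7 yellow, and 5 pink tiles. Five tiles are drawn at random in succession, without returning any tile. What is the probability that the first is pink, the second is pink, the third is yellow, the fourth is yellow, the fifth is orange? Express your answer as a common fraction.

1/204

Multiply the conditional probability of each draw in order, without replacement, so each draw removes one from its color and from the total.
P = (5/18) · (4/17) · (7/16) · (6/15) · (6/14) = 1/204 ≈ 0.0049.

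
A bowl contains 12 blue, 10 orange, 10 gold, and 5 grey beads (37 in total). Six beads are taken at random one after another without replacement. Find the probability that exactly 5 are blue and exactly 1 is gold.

15/4403

Unordered draws without replacement: count favorable combinations over C(37,6).
Favorable = C(12,5) · C(10,0) · C(10,1) · C(5,0) = 7920; total = C(37,6) = 2324784.
P = 7920/2324784 = 15/4403 ≈ 0.0034.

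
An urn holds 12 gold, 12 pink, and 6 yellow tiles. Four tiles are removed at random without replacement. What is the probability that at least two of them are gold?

77/145

Sum the hypergeometric tail for j = 2,…,4 gold tiles.
Favorable = C(12,2)·C(18,2) + C(12,3)·C(18,1) + C(12,4)·C(18,0) = 14553; total = C(30,4) = 27405.
P = 14553/27405 = 77/145 ≈ 0.5310.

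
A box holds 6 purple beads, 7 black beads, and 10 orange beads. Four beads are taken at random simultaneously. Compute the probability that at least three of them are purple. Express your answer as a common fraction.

Sum the hypergeometric tail for j = 3,…,4 purple beads.
Favorable = C(6,3)·C(17,1) + C(6,4)·C(17,0) = 355; total = C(23,4) = 8855.
P = 355/8855 = 71/1771 ≈ 0.0401.

71/1771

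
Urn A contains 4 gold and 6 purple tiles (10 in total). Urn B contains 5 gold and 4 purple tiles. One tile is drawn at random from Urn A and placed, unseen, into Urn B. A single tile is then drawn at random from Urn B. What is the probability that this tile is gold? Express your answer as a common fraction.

Condition on how many of the transferred tiles are gold (from Urn A: 4 gold of 10; then Urn B has 10 total).
  0 gold: C(4,0)C(6,1)/C(10,1) = 3/5; then P = 5/10
  1 gold: C(4,1)C(6,0)/C(10,1) = 2/5; then P = 6/10
P(gold from Urn B) = 27/50 ≈ 0.5400.

27/50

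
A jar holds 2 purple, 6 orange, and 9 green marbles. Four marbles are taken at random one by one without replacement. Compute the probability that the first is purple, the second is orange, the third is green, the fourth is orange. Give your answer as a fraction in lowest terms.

Multiply the conditional probability of each draw in order, without replacement, so each draw removes one from its color and from the total.
P = (2/17) · (6/16) · (9/15) · (5/14) = 9/952 ≈ 0.0095.

9/952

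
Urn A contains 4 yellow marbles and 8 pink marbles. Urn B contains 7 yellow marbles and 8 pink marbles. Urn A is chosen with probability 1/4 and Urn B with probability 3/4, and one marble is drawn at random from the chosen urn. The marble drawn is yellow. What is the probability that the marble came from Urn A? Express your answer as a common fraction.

P(yellow | Urn A) = 1/3; P(yellow | Urn B) = 7/15.
P(yellow) = 1/4·1/3 + 3/4·7/15 = 13/30.
By Bayes' rule, P(Urn A | yellow) = 1/12 / 13/30 = 5/26 ≈ 0.1923.

5/26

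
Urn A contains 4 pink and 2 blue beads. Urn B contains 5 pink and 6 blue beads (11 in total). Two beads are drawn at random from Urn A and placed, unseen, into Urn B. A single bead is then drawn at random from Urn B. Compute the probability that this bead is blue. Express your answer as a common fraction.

Condition on how many of the transferred beads are blue (from Urn A: 2 blue of 6; then Urn B has 13 total).
  0 blue: C(2,0)C(4,2)/C(6,2) = 2/5; then P = 6/13
  1 blue: C(2,1)C(4,1)/C(6,2) = 8/15; then P = 7/13
  2 blue: C(2,2)C(4,0)/C(6,2) = 1/15; then P = 8/13
P(blue from Urn B) = 20/39 ≈ 0.5128.

20/39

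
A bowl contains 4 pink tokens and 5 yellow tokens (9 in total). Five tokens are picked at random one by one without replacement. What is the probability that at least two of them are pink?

Sum the hypergeometric tail for j = 2,…,4 pink tokens.
Favorable = C(4,2)·C(5,3) + C(4,3)·C(5,2) + C(4,4)·C(5,1) = 105; total = C(9,5) = 126.
P = 105/126 = 5/6 ≈ 0.8333.

5/6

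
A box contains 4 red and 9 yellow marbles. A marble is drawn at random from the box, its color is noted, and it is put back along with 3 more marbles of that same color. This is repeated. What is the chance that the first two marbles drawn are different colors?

Either red then yellow, or yellow then red; after the first draw the total is 16.
P = (4/13)·(9/16) + (9/13)·(4/16) = 9/26 ≈ 0.3462.

9/26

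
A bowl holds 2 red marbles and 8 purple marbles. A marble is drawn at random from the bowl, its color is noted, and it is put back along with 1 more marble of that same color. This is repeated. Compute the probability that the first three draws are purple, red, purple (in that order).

Track the composition after each reinforcement of +1.
P = (8/10) · (2/11) · (9/12) = 6/55 ≈ 0.1091.

6/55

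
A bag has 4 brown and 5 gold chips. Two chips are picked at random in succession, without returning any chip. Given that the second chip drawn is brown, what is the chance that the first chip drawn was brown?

3/8

P(first=brown and the second chip drawn is brown) = (4/9)·(3/8) = 1/6.
P(the second chip drawn is brown) = Σ over first color = 1/6 + 5/18 = 4/9.
By Bayes, P(first=brown | the second chip drawn is brown) = 1/6 / 4/9 = 3/8 ≈ 0.3750.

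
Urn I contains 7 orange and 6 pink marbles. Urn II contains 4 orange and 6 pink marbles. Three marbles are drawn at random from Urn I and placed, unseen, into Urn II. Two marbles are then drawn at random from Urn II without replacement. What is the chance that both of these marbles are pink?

Condition on how many of the transferred marbles are pink (from Urn I: 6 pink of 13; then Urn II has 13 total).
  0 pink: C(6,0)C(7,3)/C(13,3) = 35/286; then P = C(6,2)/C(13,2) = 5/26
  1 pink: C(6,1)C(7,2)/C(13,3) = 63/143; then P = C(7,2)/C(13,2) = 7/26
  2 pink: C(6,2)C(7,1)/C(13,3) = 105/286; then P = C(8,2)/C(13,2) = 14/39
  3 pink: C(6,3)C(7,0)/C(13,3) = 10/143; then P = C(9,2)/C(13,2) = 6/13
P(both pink) = 207/676 ≈ 0.3062.

207/676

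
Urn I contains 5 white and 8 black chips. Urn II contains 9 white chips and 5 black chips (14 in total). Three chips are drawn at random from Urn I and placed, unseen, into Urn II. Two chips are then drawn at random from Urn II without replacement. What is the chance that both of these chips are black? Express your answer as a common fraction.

33/221

Condition on how many of the transferred chips are black (from Urn I: 8 black of 13; then Urn II has 17 total).
  0 black: C(8,0)C(5,3)/C(13,3) = 5/143; then P = C(5,2)/C(17,2) = 5/68
  1 black: C(8,1)C(5,2)/C(13,3) = 40/143; then P = C(6,2)/C(17,2) = 15/136
  2 black: C(8,2)C(5,1)/C(13,3) = 70/143; then P = C(7,2)/C(17,2) = 21/136
  3 black: C(8,3)C(5,0)/C(13,3) = 28/143; then P = C(8,2)/C(17,2) = 7/34
P(both black) = 33/221 ≈ 0.1493.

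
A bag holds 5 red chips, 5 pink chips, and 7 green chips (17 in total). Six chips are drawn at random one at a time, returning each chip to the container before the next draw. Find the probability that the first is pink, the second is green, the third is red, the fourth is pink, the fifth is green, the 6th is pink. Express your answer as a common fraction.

30625/24137569

Multiply the conditional probability of each draw in order, with replacement (the composition resets each draw).
P = (5/17) · (7/17) · (5/17) · (5/17) · (7/17) · (5/17) = 30625/24137569 ≈ 0.0013.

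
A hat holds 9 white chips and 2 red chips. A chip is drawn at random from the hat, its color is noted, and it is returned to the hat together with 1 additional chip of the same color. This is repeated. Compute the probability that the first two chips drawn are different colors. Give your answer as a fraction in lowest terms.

3/11

Either white then red, or red then white; after the first draw the total is 12.
P = (9/11)·(2/12) + (2/11)·(9/12) = 3/11 ≈ 0.2727.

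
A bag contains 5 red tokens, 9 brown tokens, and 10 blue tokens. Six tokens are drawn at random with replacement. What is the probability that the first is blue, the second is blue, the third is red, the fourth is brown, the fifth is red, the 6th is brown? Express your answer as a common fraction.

625/589824

Multiply the conditional probability of each draw in order, with replacement (the composition resets each draw).
P = (10/24) · (10/24) · (5/24) · (9/24) · (5/24) · (9/24) = 625/589824 ≈ 0.0011.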